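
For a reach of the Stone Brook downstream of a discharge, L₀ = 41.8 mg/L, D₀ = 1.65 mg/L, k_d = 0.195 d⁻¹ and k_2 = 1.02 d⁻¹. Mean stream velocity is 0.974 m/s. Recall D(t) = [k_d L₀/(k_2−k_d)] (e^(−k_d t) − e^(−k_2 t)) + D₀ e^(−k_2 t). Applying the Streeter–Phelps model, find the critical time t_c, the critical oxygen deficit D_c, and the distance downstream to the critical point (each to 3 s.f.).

t_c ≈ 1.78 d; D_c ≈ 5.64 mg/L; x_c ≈ 150 km

At the critical point dD/dt = 0, so k_d L₀ e^(−k_d t) = k_2 D. Substituting D(t) from the Streeter–Phelps equation and solving for t gives
t_c = ln[(k_2/k_d)(1 − D₀(k_2−k_d)/(k_d L₀))] / (k_2−k_d).
Here k_2−k_d = 0.8250 d⁻¹ and 1 − D₀(k_2−k_d)/(k_d L₀) = 1 − 1.65×0.8250/(0.195×41.8) = 0.8330, so
t_c = ln(5.231 × 0.8330) / 0.8250 = 1.472 / 0.8250 = 1.784 d.
L(t_c) = L₀ e^(−k_d t_c) = 41.8 × 0.7062 = 29.52 mg/L, and at the critical point k_2 D_c = k_d L, so D_c = (0.195/1.02) × 29.52 = 5.643 mg/L.
x_c = v t_c = 0.974 m/s × 1.784 d × 86400 s/d = 150100 m ≈ 150 km.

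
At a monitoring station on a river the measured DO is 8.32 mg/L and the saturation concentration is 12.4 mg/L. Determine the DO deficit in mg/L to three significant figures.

D ≈ 4.08 mg/L

D = C_s − C = 12.4 − 8.32 = 4.08 mg/L.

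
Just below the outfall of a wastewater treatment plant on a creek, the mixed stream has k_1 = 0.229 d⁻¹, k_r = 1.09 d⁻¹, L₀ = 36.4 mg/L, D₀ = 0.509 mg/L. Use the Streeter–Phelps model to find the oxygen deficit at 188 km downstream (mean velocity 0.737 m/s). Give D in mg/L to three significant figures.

Travel time t = x/v = 188 km / (0.737 m/s) = 188000 m / 0.737 m/s = 255100 s = 2.952 d.
k_1 L₀/(k_r−k_1) = 0.229×36.4/(1.09−0.229) = 8.336/0.8610 = 9.681 mg/L.
e^(−k_1 t) = e^(−0.229×2.952) = 0.5086; e^(−k_r t) = e^(−1.09×2.952) = 0.04003.
D = 9.681 × (0.5086 − 0.04003) + 0.509 × 0.04003 = 4.536 + 0.02038 = 4.557 mg/L.

D ≈ 4.56 mg/L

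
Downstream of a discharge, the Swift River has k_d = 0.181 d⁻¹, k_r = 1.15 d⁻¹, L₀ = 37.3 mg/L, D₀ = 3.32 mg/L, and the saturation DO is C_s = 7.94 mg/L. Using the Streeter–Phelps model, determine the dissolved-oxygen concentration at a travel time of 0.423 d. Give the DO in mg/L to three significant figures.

k_d L₀/(k_r−k_d) = 0.181×37.3/(1.15−0.181) = 6.751/0.9690 = 6.967 mg/L.
e^(−k_d t) = e^(−0.181×0.4230) = 0.9263; e^(−k_r t) = e^(−1.15×0.4230) = 0.6148.
D = 6.967 × (0.9263 − 0.6148) + 3.32 × 0.6148 = 2.170 + 2.041 = 4.211 mg/L.
DO = C_s − D = 7.94 − 4.211 = 3.729 mg/L.

DO ≈ 3.73 mg/L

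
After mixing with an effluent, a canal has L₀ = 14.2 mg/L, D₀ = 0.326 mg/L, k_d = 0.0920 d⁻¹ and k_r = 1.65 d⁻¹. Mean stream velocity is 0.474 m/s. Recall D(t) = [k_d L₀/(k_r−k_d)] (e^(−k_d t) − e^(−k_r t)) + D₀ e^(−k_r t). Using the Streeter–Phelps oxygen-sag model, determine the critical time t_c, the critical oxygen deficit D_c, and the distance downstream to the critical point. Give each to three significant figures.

t_c ≈ 1.54 d; D_c ≈ 0.687 mg/L; x_c ≈ 62.9 km

With k_r/k_d = 17.93 and 1 − D₀(k_r−k_d)/(k_d L₀) = 0.6112,
t_c = ln(17.93 × 0.6112) / (1.65 − 0.0920) = ln(10.96) / 1.558 = 2.394/1.558 = 1.537 d.
L(t_c) = L₀ e^(−k_d t_c) = 14.2 × 0.8681 = 12.33 mg/L, and at the critical point k_r D_c = k_d L, so D_c = (0.0920/1.65) × 12.33 = 0.6874 mg/L.
x_c = v t_c = 0.474 m/s × 1.537 d × 86400 s/d = 62940 m ≈ 62.9 km.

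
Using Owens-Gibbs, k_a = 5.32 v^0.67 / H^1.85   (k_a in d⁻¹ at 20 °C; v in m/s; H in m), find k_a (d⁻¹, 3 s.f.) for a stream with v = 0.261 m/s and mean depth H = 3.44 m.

k_a ≈ 0.220 d⁻¹

k_a = 5.32 × 0.261^0.67 / 3.44^1.85 = 5.32 × 0.4066 / 9.832 = 0.2200 d⁻¹.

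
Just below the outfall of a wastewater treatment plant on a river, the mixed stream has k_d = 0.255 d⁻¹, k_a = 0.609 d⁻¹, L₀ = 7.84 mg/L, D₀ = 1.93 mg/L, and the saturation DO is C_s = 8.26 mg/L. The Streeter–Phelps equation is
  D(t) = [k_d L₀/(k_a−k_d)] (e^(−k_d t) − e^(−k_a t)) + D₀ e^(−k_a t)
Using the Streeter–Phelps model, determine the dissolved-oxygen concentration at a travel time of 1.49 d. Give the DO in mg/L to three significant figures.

k_d L₀/(k_a−k_d) = 0.255×7.84/(0.609−0.255) = 1.999/0.3540 = 5.647 mg/L.
e^(−k_d t) = e^(−0.255×1.490) = 0.6839; e^(−k_a t) = e^(−0.609×1.490) = 0.4036.
D = 5.647 × (0.6839 − 0.4036) + 1.93 × 0.4036 = 1.583 + 0.7789 = 2.362 mg/L.
DO = C_s − D = 8.26 − 2.362 = 5.898 mg/L.

DO ≈ 5.90 mg/L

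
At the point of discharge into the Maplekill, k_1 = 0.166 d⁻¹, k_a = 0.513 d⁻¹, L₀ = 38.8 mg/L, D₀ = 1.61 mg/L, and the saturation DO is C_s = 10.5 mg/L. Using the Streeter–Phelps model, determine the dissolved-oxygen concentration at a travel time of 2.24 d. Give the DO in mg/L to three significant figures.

k_1 L₀/(k_a−k_1) = 0.166×38.8/(0.513−0.166) = 6.441/0.3470 = 18.56 mg/L.
e^(−k_1 t) = e^(−0.166×2.240) = 0.6895; e^(−k_a t) = e^(−0.513×2.240) = 0.3169.
D = 18.56 × (0.6895 − 0.3169) + 1.61 × 0.3169 = 6.915 + 0.5102 = 7.425 mg/L.
DO = C_s − D = 10.5 − 7.425 = 3.075 mg/L.

DO ≈ 3.07 mg/L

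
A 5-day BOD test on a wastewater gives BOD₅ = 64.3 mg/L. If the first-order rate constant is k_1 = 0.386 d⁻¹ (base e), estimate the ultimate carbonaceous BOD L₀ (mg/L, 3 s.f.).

BOD₅ = L₀(1 − e^(−5k_1)) ⇒ L₀ = BOD₅ / (1 − e^(−5×0.386))
= 64.3 / (1 − 0.1451) = 64.3 / 0.8549 = 75.22 mg/L.

L₀ ≈ 75.2 mg/L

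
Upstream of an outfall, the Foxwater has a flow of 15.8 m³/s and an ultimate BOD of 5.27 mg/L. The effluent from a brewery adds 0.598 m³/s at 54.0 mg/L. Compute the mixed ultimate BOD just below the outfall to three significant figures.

Flow-weighted mixing: C = (Q_r C_r + Q_w C_w)/(Q_r + Q_w)
= (15.8×5.27 + 0.598×54.0)/(15.8 + 0.598) = 115.6/16.40 = 7.047 mg/L.

7.05 mg/L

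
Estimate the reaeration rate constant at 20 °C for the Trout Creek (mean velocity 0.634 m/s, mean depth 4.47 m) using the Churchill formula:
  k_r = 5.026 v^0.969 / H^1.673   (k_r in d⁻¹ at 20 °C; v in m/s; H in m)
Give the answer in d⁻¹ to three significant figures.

k_r = 5.026 × 0.634^0.969 / 4.47^1.673 = 5.026 × 0.6430 / 12.25 = 0.2639 d⁻¹.

k_r ≈ 0.264 d⁻¹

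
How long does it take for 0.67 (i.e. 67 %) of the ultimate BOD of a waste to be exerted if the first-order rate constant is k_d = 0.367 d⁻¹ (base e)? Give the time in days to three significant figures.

y/L₀ = 1 − e^(−k_d t) = 0.67 ⇒ e^(−k_d t) = 0.330
t = −ln(0.330) / 0.367 = 1.109 / 0.367 = 3.021 d.

t ≈ 3.02 d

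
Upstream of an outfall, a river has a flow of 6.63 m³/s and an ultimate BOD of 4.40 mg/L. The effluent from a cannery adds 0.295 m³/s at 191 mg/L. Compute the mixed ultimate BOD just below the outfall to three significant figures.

Flow-weighted mixing: C = (Q_r C_r + Q_w C_w)/(Q_r + Q_w)
= (6.63×4.40 + 0.295×191)/(6.63 + 0.295) = 85.52/6.925 = 12.35 mg/L.

12.3 mg/L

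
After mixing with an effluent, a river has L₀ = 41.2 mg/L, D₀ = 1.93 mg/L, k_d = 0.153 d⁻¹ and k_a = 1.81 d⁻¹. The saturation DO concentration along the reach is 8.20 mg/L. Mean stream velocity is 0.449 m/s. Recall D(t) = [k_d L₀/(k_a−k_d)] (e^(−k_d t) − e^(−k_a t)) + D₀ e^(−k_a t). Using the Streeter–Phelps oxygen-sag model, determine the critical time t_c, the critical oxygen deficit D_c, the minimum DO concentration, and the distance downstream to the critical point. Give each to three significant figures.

t_c ≈ 1.06 d; D_c ≈ 2.96 mg/L; min DO ≈ 5.24 mg/L; x_c ≈ 41.3 km

With k_a/k_d = 11.83 and 1 − D₀(k_a−k_d)/(k_d L₀) = 0.4927,
t_c = ln(11.83 × 0.4927) / (1.81 − 0.153) = ln(5.828) / 1.657 = 1.763/1.657 = 1.064 d.
D_c = (k_d/k_a) L₀ e^(−k_d t_c) = (0.153/1.81) × 41.2 × e^(−0.153×1.064) = 0.08453 × 41.2 × 0.8498 = 2.960 mg/L.
Minimum DO = C_s − D_c = 8.20 − 2.960 = 5.240 mg/L.
x_c = v t_c = 0.449 m/s × 1.064 d × 86400 s/d = 41270 m ≈ 41.3 km.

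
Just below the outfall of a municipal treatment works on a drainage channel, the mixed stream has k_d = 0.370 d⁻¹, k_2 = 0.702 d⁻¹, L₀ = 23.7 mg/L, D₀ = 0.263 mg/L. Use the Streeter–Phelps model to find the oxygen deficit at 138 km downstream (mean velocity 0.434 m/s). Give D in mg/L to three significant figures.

D ≈ 4.79 mg/L

Travel time t = x/v = 138 km / (0.434 m/s) = 138000 m / 0.434 m/s = 318000 s = 3.680 d.
k_d L₀/(k_2−k_d) = 0.370×23.7/(0.702−0.370) = 8.769/0.3320 = 26.41 mg/L.
e^(−k_d t) = e^(−0.370×3.680) = 0.2562; e^(−k_2 t) = e^(−0.702×3.680) = 0.07551.
D = 26.41 × (0.2562 − 0.07551) + 0.263 × 0.07551 = 4.773 + 0.01986 = 4.793 mg/L.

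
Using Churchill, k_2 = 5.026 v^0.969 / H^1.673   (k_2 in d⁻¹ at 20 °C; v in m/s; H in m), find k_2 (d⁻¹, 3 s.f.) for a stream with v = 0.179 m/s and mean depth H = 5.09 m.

k_2 = 5.026 × 0.179^0.969 / 5.09^1.673 = 5.026 × 0.1888 / 15.22 = 0.06236 d⁻¹.

k_2 ≈ 0.0624 d⁻¹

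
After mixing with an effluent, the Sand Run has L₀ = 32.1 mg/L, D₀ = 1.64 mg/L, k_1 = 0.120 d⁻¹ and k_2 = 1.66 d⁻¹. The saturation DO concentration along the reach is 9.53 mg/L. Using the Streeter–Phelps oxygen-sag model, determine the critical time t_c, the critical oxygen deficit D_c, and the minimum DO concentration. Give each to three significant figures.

t_c ≈ 1.01 d; D_c ≈ 2.05 mg/L; min DO ≈ 7.48 mg/L

With k_2/k_1 = 13.83 and 1 − D₀(k_2−k_1)/(k_1 L₀) = 0.3443,
t_c = ln(13.83 × 0.3443) / (1.66 − 0.120) = ln(4.763) / 1.540 = 1.561/1.540 = 1.014 d.
L(t_c) = L₀ e^(−k_1 t_c) = 32.1 × 0.8855 = 28.42 mg/L, and at the critical point k_2 D_c = k_1 L, so D_c = (0.120/1.66) × 28.42 = 2.055 mg/L.
Minimum DO = C_s − D_c = 9.53 − 2.055 = 7.475 mg/L.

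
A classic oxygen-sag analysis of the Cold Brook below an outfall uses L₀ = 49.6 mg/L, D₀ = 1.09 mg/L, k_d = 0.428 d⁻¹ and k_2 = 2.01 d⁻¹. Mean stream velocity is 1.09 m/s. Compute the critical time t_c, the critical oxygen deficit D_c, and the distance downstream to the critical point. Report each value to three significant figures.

t_c = [1/(k_2−k_d)] ln[(k_2/k_d)(1 − D₀(k_2−k_d)/(k_d L₀))]
= [1/(2.01−0.428)] ln[(2.01/0.428)(1 − 1.09×1.582/(0.428×49.6))]
= (1/1.582) ln[4.696 × 0.9188] = 0.6321 × ln(4.315) = 0.6321 × 1.462 = 0.9242 d.
L(t_c) = L₀ e^(−k_d t_c) = 49.6 × 0.6733 = 33.40 mg/L, and at the critical point k_2 D_c = k_d L, so D_c = (0.428/2.01) × 33.40 = 7.111 mg/L.
x_c = v t_c = 1.09 m/s × 0.9242 d × 86400 s/d = 87040 m ≈ 87.0 km.

t_c ≈ 0.924 d; D_c ≈ 7.11 mg/L; x_c ≈ 87.0 km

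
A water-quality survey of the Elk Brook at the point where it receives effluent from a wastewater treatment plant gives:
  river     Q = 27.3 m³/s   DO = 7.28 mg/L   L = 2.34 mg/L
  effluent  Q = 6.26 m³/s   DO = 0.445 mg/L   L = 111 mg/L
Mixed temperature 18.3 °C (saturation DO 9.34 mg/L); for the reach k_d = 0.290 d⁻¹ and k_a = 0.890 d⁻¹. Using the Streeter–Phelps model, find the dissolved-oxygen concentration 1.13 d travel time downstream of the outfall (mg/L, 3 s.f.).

DO ≈ 4.24 mg/L

Mixed DO = (27.3×7.28 + 6.26×0.445)/(27.3+6.26) = 201.5/33.56 = 6.005 mg/L.
Mixed L₀ = (27.3×2.34 + 6.26×111)/(33.56) = 758.7/33.56 = 22.61 mg/L.
Initial deficit D₀ = C_s − DO₀ = 9.34 − 6.005 = 3.335 mg/L.
D(1.13) = [0.290×22.61/(0.890−0.290)](e^(−0.290×1.13) − e^(−0.890×1.13)) + 3.335 e^(−0.890×1.13)
= 10.93 × (0.7206 − 0.3658) + 3.335 × 0.3658 = 5.097 mg/L.
DO = 9.34 − 5.097 = 4.243 mg/L.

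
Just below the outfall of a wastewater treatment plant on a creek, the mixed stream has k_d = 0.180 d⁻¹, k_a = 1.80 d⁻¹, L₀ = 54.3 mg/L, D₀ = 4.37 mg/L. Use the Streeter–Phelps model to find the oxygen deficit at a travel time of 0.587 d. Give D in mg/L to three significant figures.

k_d L₀/(k_a−k_d) = 0.180×54.3/(1.80−0.180) = 9.774/1.620 = 6.033 mg/L.
e^(−k_d t) = e^(−0.180×0.5870) = 0.8997; e^(−k_a t) = e^(−1.80×0.5870) = 0.3476.
D = 6.033 × (0.8997 − 0.3476) + 4.37 × 0.3476 = 3.331 + 1.519 = 4.850 mg/L.

D ≈ 4.85 mg/L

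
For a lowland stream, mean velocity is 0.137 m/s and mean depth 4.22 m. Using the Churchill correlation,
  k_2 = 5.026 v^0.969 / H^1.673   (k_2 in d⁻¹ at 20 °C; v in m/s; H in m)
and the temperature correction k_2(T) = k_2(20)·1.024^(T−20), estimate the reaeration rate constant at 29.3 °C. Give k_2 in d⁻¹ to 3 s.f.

k_2(20) = 5.026 × 0.137^0.969 / 4.22^1.673 = 5.026 × 0.1457 / 11.12 = 0.06585 d⁻¹.
k_2(29.3) = 0.06585 × 1.024^(29.3−20) = 0.06585 × 1.247 = 0.08210 d⁻¹.

k_2 ≈ 0.0821 d⁻¹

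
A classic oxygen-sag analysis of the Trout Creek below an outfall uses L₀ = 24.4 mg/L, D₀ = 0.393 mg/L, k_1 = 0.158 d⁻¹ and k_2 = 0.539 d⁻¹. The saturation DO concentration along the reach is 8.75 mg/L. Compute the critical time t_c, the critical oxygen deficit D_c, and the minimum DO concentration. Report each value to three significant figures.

t_c ≈ 3.12 d; D_c ≈ 4.37 mg/L; min DO ≈ 4.38 mg/L

With k_2/k_1 = 3.411 and 1 − D₀(k_2−k_1)/(k_1 L₀) = 0.9612,
t_c = ln(3.411 × 0.9612) / (0.539 − 0.158) = ln(3.279) / 0.3810 = 1.188/0.3810 = 3.117 d.
L(t_c) = L₀ e^(−k_1 t_c) = 24.4 × 0.6111 = 14.91 mg/L, and at the critical point k_2 D_c = k_1 L, so D_c = (0.158/0.539) × 14.91 = 4.371 mg/L.
Minimum DO = C_s − D_c = 8.75 − 4.371 = 4.379 mg/L.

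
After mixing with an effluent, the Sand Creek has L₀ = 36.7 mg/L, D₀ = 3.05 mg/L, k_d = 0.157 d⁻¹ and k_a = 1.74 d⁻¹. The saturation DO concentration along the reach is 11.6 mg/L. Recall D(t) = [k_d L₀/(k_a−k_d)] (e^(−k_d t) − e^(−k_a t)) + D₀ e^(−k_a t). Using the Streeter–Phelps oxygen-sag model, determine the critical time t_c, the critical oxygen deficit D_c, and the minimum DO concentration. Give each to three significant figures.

t_c ≈ 0.370 d; D_c ≈ 3.12 mg/L; min DO ≈ 8.48 mg/L

With k_a/k_d = 11.08 and 1 − D₀(k_a−k_d)/(k_d L₀) = 0.1621,
t_c = ln(11.08 × 0.1621) / (1.74 − 0.157) = ln(1.796) / 1.583 = 0.5856/1.583 = 0.3699 d.
L(t_c) = L₀ e^(−k_d t_c) = 36.7 × 0.9436 = 34.63 mg/L, and at the critical point k_a D_c = k_d L, so D_c = (0.157/1.74) × 34.63 = 3.125 mg/L.
Minimum DO = C_s − D_c = 11.6 − 3.125 = 8.475 mg/L.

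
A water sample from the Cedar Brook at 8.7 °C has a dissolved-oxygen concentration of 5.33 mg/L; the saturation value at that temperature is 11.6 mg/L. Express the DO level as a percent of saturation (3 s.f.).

45.9 % saturation

% saturation = C/C_s × 100 = 5.33/11.6 × 100 = 45.9 %.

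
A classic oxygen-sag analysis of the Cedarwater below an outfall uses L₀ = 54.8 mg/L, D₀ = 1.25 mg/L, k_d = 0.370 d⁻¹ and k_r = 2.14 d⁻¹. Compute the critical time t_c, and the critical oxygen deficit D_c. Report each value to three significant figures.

t_c ≈ 0.926 d; D_c ≈ 6.73 mg/L

With k_r/k_d = 5.784 and 1 − D₀(k_r−k_d)/(k_d L₀) = 0.8909,
t_c = ln(5.784 × 0.8909) / (2.14 − 0.370) = ln(5.153) / 1.770 = 1.640/1.770 = 0.9263 d.
L(t_c) = L₀ e^(−k_d t_c) = 54.8 × 0.7098 = 38.90 mg/L, and at the critical point k_r D_c = k_d L, so D_c = (0.370/2.14) × 38.90 = 6.726 mg/L.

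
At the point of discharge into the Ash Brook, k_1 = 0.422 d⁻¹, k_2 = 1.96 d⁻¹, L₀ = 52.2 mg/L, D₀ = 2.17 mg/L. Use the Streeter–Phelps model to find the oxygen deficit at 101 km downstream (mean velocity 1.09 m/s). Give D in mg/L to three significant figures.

D ≈ 7.62 mg/L

Travel time t = x/v = 101 km / (1.09 m/s) = 101000 m / 1.09 m/s = 92660 s = 1.072 d.
k_1 L₀/(k_2−k_1) = 0.422×52.2/(1.96−0.422) = 22.03/1.538 = 14.32 mg/L.
e^(−k_1 t) = e^(−0.422×1.072) = 0.6360; e^(−k_2 t) = e^(−1.96×1.072) = 0.1222.
D = 14.32 × (0.6360 − 0.1222) + 2.17 × 0.1222 = 7.359 + 0.2652 = 7.624 mg/L.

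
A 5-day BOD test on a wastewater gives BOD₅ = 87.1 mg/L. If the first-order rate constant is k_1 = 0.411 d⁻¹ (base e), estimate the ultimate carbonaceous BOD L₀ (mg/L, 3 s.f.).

L₀ ≈ 99.9 mg/L

BOD₅ = L₀(1 − e^(−5k_1)) ⇒ L₀ = BOD₅ / (1 − e^(−5×0.411))
= 87.1 / (1 − 0.1281) = 87.1 / 0.8719 = 99.90 mg/L.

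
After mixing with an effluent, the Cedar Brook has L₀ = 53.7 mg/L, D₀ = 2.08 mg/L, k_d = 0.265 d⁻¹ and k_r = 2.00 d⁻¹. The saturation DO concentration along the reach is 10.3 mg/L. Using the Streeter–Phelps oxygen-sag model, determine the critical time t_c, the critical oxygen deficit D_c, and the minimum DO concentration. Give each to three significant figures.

At the critical point dD/dt = 0, so k_d L₀ e^(−k_d t) = k_r D. Substituting D(t) from the Streeter–Phelps equation and solving for t gives
t_c = ln[(k_r/k_d)(1 − D₀(k_r−k_d)/(k_d L₀))] / (k_r−k_d).
Here k_r−k_d = 1.735 d⁻¹ and 1 − D₀(k_r−k_d)/(k_d L₀) = 1 − 2.08×1.735/(0.265×53.7) = 0.7464, so
t_c = ln(7.547 × 0.7464) / 1.735 = 1.729 / 1.735 = 0.9964 d.
D_c = (k_d/k_r) L₀ e^(−k_d t_c) = (0.265/2.00) × 53.7 × e^(−0.265×0.9964) = 0.1325 × 53.7 × 0.7679 = 5.464 mg/L.
Minimum DO = C_s − D_c = 10.3 − 5.464 = 4.836 mg/L.

t_c ≈ 0.996 d; D_c ≈ 5.46 mg/L; min DO ≈ 4.84 mg/L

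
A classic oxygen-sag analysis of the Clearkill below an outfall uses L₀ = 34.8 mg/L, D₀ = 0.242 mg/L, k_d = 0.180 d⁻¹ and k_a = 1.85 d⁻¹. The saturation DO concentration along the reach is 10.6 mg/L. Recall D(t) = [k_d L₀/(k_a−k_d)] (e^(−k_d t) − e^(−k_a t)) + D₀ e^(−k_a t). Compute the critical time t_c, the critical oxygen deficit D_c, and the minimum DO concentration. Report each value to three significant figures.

t_c ≈ 1.36 d; D_c ≈ 2.65 mg/L; min DO ≈ 7.95 mg/L

At the critical point dD/dt = 0, so k_d L₀ e^(−k_d t) = k_a D. Substituting D(t) from the Streeter–Phelps equation and solving for t gives
t_c = ln[(k_a/k_d)(1 − D₀(k_a−k_d)/(k_d L₀))] / (k_a−k_d).
Here k_a−k_d = 1.670 d⁻¹ and 1 − D₀(k_a−k_d)/(k_d L₀) = 1 − 0.242×1.670/(0.180×34.8) = 0.9355, so
t_c = ln(10.28 × 0.9355) / 1.670 = 2.263 / 1.670 = 1.355 d.
L(t_c) = L₀ e^(−k_d t_c) = 34.8 × 0.7835 = 27.27 mg/L, and at the critical point k_a D_c = k_d L, so D_c = (0.180/1.85) × 27.27 = 2.653 mg/L.
Minimum DO = C_s − D_c = 10.6 − 2.653 = 7.947 mg/L.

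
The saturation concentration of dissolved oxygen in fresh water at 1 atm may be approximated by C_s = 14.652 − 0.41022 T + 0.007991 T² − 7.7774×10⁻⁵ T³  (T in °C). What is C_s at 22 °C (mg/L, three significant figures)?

C_s = 14.652 − 0.41022×22 + 0.007991×22² − 7.7774×10⁻⁵×22³ = 8.667 mg/L.

C_s ≈ 8.67 mg/L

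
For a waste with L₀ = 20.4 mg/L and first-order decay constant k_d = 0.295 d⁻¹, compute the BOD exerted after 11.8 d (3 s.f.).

y ≈ 19.8 mg/L

y_t = L₀(1 − e^(−k_d t)) = 20.4 × (1 − e^(−0.295×11.8))
= 20.4 × (1 − 0.03078) = 20.4 × 0.9692 = 19.77 mg/L.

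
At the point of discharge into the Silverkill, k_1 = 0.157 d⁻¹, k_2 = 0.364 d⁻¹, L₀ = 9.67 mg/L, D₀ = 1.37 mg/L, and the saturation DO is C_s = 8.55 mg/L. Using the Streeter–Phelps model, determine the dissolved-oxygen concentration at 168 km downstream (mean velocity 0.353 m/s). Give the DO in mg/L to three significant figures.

Travel time t = x/v = 168 km / (0.353 m/s) = 168000 m / 0.353 m/s = 475900 s = 5.508 d.
k_1 L₀/(k_2−k_1) = 0.157×9.67/(0.364−0.157) = 1.518/0.2070 = 7.334 mg/L.
e^(−k_1 t) = e^(−0.157×5.508) = 0.4211; e^(−k_2 t) = e^(−0.364×5.508) = 0.1347.
D = 7.334 × (0.4211 − 0.1347) + 1.37 × 0.1347 = 2.101 + 0.1845 = 2.286 mg/L.
DO = C_s − D = 8.55 − 2.286 = 6.264 mg/L.

DO ≈ 6.26 mg/L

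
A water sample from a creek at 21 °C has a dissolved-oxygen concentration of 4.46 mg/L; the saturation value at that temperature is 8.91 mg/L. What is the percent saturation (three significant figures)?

50.1 % saturation

% saturation = C/C_s × 100 = 4.46/8.91 × 100 = 50.1 %.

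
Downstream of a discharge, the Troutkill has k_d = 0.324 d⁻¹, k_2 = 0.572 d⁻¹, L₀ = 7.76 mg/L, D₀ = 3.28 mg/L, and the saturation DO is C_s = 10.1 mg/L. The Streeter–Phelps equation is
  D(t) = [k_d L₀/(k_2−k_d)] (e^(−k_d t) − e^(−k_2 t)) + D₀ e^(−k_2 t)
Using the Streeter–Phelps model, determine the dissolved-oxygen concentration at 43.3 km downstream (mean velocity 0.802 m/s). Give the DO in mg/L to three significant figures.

DO ≈ 6.62 mg/L

Travel time t = x/v = 43.3 km / (0.802 m/s) = 43300 m / 0.802 m/s = 53990 s = 0.6249 d.
k_d L₀/(k_2−k_d) = 0.324×7.76/(0.572−0.324) = 2.514/0.2480 = 10.14 mg/L.
e^(−k_d t) = e^(−0.324×0.6249) = 0.8167; e^(−k_2 t) = e^(−0.572×0.6249) = 0.6995.
D = 10.14 × (0.8167 − 0.6995) + 3.28 × 0.6995 = 1.189 + 2.294 = 3.483 mg/L.
DO = C_s − D = 10.1 − 3.483 = 6.617 mg/L.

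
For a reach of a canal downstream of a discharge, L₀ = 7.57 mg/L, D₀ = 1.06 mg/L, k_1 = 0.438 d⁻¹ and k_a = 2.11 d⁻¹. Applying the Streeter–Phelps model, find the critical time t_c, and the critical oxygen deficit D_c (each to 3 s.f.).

t_c ≈ 0.483 d; D_c ≈ 1.27 mg/L

With k_a/k_1 = 4.817 and 1 − D₀(k_a−k_1)/(k_1 L₀) = 0.4655,
t_c = ln(4.817 × 0.4655) / (2.11 − 0.438) = ln(2.242) / 1.672 = 0.8075/1.672 = 0.4830 d.
L(t_c) = L₀ e^(−k_1 t_c) = 7.57 × 0.8093 = 6.127 mg/L, and at the critical point k_a D_c = k_1 L, so D_c = (0.438/2.11) × 6.127 = 1.272 mg/L.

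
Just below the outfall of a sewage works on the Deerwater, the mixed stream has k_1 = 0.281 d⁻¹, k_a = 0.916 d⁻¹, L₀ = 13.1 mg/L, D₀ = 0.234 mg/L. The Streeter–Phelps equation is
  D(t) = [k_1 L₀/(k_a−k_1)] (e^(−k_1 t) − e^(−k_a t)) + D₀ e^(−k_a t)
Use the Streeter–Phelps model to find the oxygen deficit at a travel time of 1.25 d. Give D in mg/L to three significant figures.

D ≈ 2.31 mg/L

k_1 L₀/(k_a−k_1) = 0.281×13.1/(0.916−0.281) = 3.681/0.6350 = 5.797 mg/L.
e^(−k_1 t) = e^(−0.281×1.250) = 0.7038; e^(−k_a t) = e^(−0.916×1.250) = 0.3182.
D = 5.797 × (0.7038 − 0.3182) + 0.234 × 0.3182 = 2.235 + 0.07446 = 2.310 mg/L.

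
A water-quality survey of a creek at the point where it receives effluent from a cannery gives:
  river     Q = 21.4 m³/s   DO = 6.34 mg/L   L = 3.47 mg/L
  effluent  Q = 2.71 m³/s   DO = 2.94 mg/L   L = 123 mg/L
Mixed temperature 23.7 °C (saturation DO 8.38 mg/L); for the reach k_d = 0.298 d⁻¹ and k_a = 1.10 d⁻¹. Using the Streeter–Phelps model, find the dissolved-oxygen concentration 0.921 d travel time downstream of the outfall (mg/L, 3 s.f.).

Mixed DO = (21.4×6.34 + 2.71×2.94)/(21.4+2.71) = 143.6/24.11 = 5.958 mg/L.
Mixed L₀ = (21.4×3.47 + 2.71×123)/(24.11) = 407.6/24.11 = 16.91 mg/L.
Initial deficit D₀ = C_s − DO₀ = 8.38 − 5.958 = 2.422 mg/L.
D(0.921) = [0.298×16.91/(1.10−0.298)](e^(−0.298×0.921) − e^(−1.10×0.921)) + 2.422 e^(−1.10×0.921)
= 6.282 × (0.7600 − 0.3631) + 2.422 × 0.3631 = 3.373 mg/L.
DO = 8.38 − 3.373 = 5.007 mg/L.

DO ≈ 5.01 mg/L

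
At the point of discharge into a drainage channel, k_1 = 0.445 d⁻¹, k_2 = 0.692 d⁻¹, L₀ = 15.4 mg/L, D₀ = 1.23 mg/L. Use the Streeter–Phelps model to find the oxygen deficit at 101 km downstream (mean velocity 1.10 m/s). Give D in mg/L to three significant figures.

D ≈ 4.58 mg/L

Travel time t = x/v = 101 km / (1.10 m/s) = 101000 m / 1.10 m/s = 91820 s = 1.063 d.
k_1 L₀/(k_2−k_1) = 0.445×15.4/(0.692−0.445) = 6.853/0.2470 = 27.74 mg/L.
e^(−k_1 t) = e^(−0.445×1.063) = 0.6232; e^(−k_2 t) = e^(−0.692×1.063) = 0.4793.
D = 27.74 × (0.6232 − 0.4793) + 1.23 × 0.4793 = 3.992 + 0.5896 = 4.581 mg/L.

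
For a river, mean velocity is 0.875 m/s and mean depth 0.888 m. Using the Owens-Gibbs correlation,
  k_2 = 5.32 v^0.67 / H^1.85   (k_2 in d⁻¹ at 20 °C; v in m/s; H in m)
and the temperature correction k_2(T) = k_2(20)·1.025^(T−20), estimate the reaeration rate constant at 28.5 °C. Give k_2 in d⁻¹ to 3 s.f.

k_2(20) = 5.32 × 0.875^0.67 / 0.888^1.85 = 5.32 × 0.9144 / 0.8027 = 6.060 d⁻¹.
k_2(28.5) = 6.060 × 1.025^(28.5−20) = 6.060 × 1.234 = 7.476 d⁻¹.

k_2 ≈ 7.48 d⁻¹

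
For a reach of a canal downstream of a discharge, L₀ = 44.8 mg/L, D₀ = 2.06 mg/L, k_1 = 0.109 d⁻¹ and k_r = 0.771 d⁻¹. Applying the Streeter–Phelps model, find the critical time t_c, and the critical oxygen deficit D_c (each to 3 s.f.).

t_c ≈ 2.46 d; D_c ≈ 4.84 mg/L

At the critical point dD/dt = 0, so k_1 L₀ e^(−k_1 t) = k_r D. Substituting D(t) from the Streeter–Phelps equation and solving for t gives
t_c = ln[(k_r/k_1)(1 − D₀(k_r−k_1)/(k_1 L₀))] / (k_r−k_1).
Here k_r−k_1 = 0.6620 d⁻¹ and 1 − D₀(k_r−k_1)/(k_1 L₀) = 1 − 2.06×0.6620/(0.109×44.8) = 0.7207, so
t_c = ln(7.073 × 0.7207) / 0.6620 = 1.629 / 0.6620 = 2.461 d.
D_c = (k_1/k_r) L₀ e^(−k_1 t_c) = (0.109/0.771) × 44.8 × e^(−0.109×2.461) = 0.1414 × 44.8 × 0.7648 = 4.844 mg/L.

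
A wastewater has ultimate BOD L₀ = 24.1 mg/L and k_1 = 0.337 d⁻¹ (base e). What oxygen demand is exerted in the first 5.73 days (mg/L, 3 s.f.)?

y ≈ 20.6 mg/L

y_t = L₀(1 − e^(−k_1 t)) = 24.1 × (1 − e^(−0.337×5.73))
= 24.1 × (1 − 0.1450) = 24.1 × 0.8550 = 20.61 mg/L.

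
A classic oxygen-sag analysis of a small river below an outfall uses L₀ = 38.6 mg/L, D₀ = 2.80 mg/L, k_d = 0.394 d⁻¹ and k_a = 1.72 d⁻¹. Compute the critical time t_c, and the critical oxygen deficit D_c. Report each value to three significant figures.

t_c ≈ 0.900 d; D_c ≈ 6.20 mg/L

t_c = [1/(k_a−k_d)] ln[(k_a/k_d)(1 − D₀(k_a−k_d)/(k_d L₀))]
= [1/(1.72−0.394)] ln[(1.72/0.394)(1 − 2.80×1.326/(0.394×38.6))]
= (1/1.326) ln[4.365 × 0.7559] = 0.7541 × ln(3.300) = 0.7541 × 1.194 = 0.9003 d.
L(t_c) = L₀ e^(−k_d t_c) = 38.6 × 0.7014 = 27.07 mg/L, and at the critical point k_a D_c = k_d L, so D_c = (0.394/1.72) × 27.07 = 6.202 mg/L.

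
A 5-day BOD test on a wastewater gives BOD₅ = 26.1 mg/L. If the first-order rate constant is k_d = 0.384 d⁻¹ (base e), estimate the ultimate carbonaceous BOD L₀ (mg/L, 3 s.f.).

BOD₅ = L₀(1 − e^(−5k_d)) ⇒ L₀ = BOD₅ / (1 − e^(−5×0.384))
= 26.1 / (1 − 0.1466) = 26.1 / 0.8534 = 30.58 mg/L.

L₀ ≈ 30.6 mg/L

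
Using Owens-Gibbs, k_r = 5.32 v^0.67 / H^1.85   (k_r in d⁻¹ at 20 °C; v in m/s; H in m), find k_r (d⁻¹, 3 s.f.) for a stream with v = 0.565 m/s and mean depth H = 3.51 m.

k_r = 5.32 × 0.565^0.67 / 3.51^1.85 = 5.32 × 0.6821 / 10.21 = 0.3556 d⁻¹.

k_r ≈ 0.356 d⁻¹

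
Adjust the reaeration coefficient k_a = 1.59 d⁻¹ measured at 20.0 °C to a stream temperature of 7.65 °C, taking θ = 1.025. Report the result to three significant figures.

k_a ≈ 1.17 d⁻¹

k_a(T₂) = k_a(T₁) · θ^(T₂−T₁) = 1.59 × 1.025^(7.65−20.0)
= 1.59 × 1.025^-12.3 = 1.59 × 0.7372 = 1.172 d⁻¹.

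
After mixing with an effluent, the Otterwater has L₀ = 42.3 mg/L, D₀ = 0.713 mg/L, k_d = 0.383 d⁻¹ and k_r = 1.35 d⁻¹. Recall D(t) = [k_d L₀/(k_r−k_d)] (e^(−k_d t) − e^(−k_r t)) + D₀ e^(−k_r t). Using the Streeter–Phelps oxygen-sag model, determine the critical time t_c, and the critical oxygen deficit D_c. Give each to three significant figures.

With k_r/k_d = 3.525 and 1 − D₀(k_r−k_d)/(k_d L₀) = 0.9574,
t_c = ln(3.525 × 0.9574) / (1.35 − 0.383) = ln(3.375) / 0.9670 = 1.216/0.9670 = 1.258 d.
D_c = (k_d/k_r) L₀ e^(−k_d t_c) = (0.383/1.35) × 42.3 × e^(−0.383×1.258) = 0.2837 × 42.3 × 0.6177 = 7.413 mg/L.

t_c ≈ 1.26 d; D_c ≈ 7.41 mg/L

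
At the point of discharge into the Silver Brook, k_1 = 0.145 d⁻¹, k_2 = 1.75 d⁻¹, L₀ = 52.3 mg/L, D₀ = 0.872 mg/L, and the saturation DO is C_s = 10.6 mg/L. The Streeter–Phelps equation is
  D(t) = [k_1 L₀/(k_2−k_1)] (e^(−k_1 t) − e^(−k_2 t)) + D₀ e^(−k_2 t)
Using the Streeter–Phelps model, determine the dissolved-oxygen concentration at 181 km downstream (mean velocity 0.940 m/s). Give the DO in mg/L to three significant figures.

Travel time t = x/v = 181 km / (0.940 m/s) = 181000 m / 0.940 m/s = 192600 s = 2.229 d.
k_1 L₀/(k_2−k_1) = 0.145×52.3/(1.75−0.145) = 7.583/1.605 = 4.725 mg/L.
e^(−k_1 t) = e^(−0.145×2.229) = 0.7239; e^(−k_2 t) = e^(−1.75×2.229) = 0.02024.
D = 4.725 × (0.7239 − 0.02024) + 0.872 × 0.02024 = 3.325 + 0.01765 = 3.342 mg/L.
DO = C_s − D = 10.6 − 3.342 = 7.258 mg/L.

DO ≈ 7.26 mg/L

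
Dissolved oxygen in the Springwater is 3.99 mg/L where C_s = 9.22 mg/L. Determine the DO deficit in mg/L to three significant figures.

D ≈ 5.23 mg/L

D = C_s − C = 9.22 − 3.99 = 5.23 mg/L.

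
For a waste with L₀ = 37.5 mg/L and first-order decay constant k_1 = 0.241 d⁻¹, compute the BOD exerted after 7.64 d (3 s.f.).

y_t = L₀(1 − e^(−k_1 t)) = 37.5 × (1 − e^(−0.241×7.64))
= 37.5 × (1 − 0.1586) = 37.5 × 0.8414 = 31.55 mg/L.

y ≈ 31.6 mg/L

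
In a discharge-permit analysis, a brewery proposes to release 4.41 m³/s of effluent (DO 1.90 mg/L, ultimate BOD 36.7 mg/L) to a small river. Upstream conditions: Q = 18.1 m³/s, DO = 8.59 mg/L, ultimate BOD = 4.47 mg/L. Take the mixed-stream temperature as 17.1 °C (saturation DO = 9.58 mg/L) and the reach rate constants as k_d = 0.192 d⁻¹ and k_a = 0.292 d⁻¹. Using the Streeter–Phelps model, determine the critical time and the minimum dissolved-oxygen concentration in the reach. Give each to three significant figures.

t_c ≈ 3.01 d; minimum DO ≈ 5.61 mg/L

Mixed DO = (18.1×8.59 + 4.41×1.90)/(18.1+4.41) = 163.9/22.51 = 7.279 mg/L.
Mixed L₀ = (18.1×4.47 + 4.41×36.7)/(22.51) = 242.8/22.51 = 10.78 mg/L.
Initial deficit D₀ = C_s − DO₀ = 9.58 − 7.279 = 2.301 mg/L.
t_c = (1/0.1000) ln[(0.292/0.192)(1 − 2.301×0.1000/(0.192×10.78))] = 10.00 × ln(1.352) = 3.015 d.
D_c = (0.192/0.292) × 10.78 × e^(−0.192×3.015) = 0.6575 × 10.78 × 0.5606 = 3.975 mg/L.
Minimum DO = 9.58 − 3.975 = 5.605 mg/L.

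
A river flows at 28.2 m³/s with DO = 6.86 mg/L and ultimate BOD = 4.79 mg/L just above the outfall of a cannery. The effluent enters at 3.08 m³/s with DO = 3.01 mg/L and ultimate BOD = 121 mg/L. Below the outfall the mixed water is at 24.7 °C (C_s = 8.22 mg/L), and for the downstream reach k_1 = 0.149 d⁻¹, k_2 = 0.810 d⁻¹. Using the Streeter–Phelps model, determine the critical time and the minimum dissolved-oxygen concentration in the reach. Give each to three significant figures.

t_c ≈ 1.59 d; minimum DO ≈ 5.86 mg/L

Mixed DO = (28.2×6.86 + 3.08×3.01)/(28.2+3.08) = 202.7/31.28 = 6.481 mg/L.
Mixed L₀ = (28.2×4.79 + 3.08×121)/(31.28) = 507.8/31.28 = 16.23 mg/L.
Initial deficit D₀ = C_s − DO₀ = 8.22 − 6.481 = 1.739 mg/L.
t_c = (1/0.6610) ln[(0.810/0.149)(1 − 1.739×0.6610/(0.149×16.23))] = 1.513 × ln(2.853) = 1.586 d.
D_c = (0.149/0.810) × 16.23 × e^(−0.149×1.586) = 0.1840 × 16.23 × 0.7896 = 2.358 mg/L.
Minimum DO = 8.22 − 2.358 = 5.862 mg/L.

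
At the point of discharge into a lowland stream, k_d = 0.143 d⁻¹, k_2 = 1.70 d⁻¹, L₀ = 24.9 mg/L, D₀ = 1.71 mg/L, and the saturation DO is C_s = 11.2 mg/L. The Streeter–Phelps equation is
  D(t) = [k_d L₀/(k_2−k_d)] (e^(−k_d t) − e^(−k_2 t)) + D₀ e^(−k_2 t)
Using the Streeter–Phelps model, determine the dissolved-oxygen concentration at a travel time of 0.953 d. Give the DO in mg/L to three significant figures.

DO ≈ 9.32 mg/L

k_d L₀/(k_2−k_d) = 0.143×24.9/(1.70−0.143) = 3.561/1.557 = 2.287 mg/L.
e^(−k_d t) = e^(−0.143×0.9530) = 0.8726; e^(−k_2 t) = e^(−1.70×0.9530) = 0.1979.
D = 2.287 × (0.8726 − 0.1979) + 1.71 × 0.1979 = 1.543 + 0.3384 = 1.881 mg/L.
DO = C_s − D = 11.2 − 1.881 = 9.319 mg/L.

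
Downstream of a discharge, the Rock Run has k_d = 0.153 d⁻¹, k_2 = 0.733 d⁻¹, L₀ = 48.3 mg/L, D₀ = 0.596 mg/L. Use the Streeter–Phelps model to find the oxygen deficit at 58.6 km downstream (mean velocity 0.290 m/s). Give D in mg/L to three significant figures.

D ≈ 6.72 mg/L

Travel time t = x/v = 58.6 km / (0.290 m/s) = 58600 m / 0.290 m/s = 202100 s = 2.339 d.
k_d L₀/(k_2−k_d) = 0.153×48.3/(0.733−0.153) = 7.390/0.5800 = 12.74 mg/L.
e^(−k_d t) = e^(−0.153×2.339) = 0.6992; e^(−k_2 t) = e^(−0.733×2.339) = 0.1801.
D = 12.74 × (0.6992 − 0.1801) + 0.596 × 0.1801 = 6.614 + 0.1073 = 6.721 mg/L.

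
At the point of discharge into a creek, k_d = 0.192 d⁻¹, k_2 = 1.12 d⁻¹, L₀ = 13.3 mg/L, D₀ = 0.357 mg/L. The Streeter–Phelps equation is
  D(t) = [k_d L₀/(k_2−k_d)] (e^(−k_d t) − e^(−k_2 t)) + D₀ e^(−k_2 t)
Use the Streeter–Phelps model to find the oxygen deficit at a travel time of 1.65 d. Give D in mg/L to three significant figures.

D ≈ 1.63 mg/L

k_d L₀/(k_2−k_d) = 0.192×13.3/(1.12−0.192) = 2.554/0.9280 = 2.752 mg/L.
e^(−k_d t) = e^(−0.192×1.650) = 0.7285; e^(−k_2 t) = e^(−1.12×1.650) = 0.1576.
D = 2.752 × (0.7285 − 0.1576) + 0.357 × 0.1576 = 1.571 + 0.05625 = 1.627 mg/L.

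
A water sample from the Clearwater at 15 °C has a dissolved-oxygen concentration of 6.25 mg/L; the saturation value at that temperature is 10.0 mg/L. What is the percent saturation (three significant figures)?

62.5 % saturation

% saturation = C/C_s × 100 = 6.25/10.0 × 100 = 62.5 %.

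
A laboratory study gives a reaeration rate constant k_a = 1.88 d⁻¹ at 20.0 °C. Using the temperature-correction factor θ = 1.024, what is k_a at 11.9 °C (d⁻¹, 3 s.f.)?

k_a ≈ 1.55 d⁻¹

k_a(T₂) = k_a(T₁) · θ^(T₂−T₁) = 1.88 × 1.024^(11.9−20.0)
= 1.88 × 1.024^-8.10 = 1.88 × 0.8252 = 1.551 d⁻¹.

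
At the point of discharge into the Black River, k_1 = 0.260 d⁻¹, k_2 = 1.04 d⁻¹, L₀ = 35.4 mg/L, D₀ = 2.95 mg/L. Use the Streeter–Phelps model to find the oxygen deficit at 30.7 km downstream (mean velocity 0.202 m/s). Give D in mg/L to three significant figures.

Travel time t = x/v = 30.7 km / (0.202 m/s) = 30700 m / 0.202 m/s = 152000 s = 1.759 d.
k_1 L₀/(k_2−k_1) = 0.260×35.4/(1.04−0.260) = 9.204/0.7800 = 11.80 mg/L.
e^(−k_1 t) = e^(−0.260×1.759) = 0.6330; e^(−k_2 t) = e^(−1.04×1.759) = 0.1605.
D = 11.80 × (0.6330 − 0.1605) + 2.95 × 0.1605 = 5.575 + 0.4735 = 6.048 mg/L.

D ≈ 6.05 mg/L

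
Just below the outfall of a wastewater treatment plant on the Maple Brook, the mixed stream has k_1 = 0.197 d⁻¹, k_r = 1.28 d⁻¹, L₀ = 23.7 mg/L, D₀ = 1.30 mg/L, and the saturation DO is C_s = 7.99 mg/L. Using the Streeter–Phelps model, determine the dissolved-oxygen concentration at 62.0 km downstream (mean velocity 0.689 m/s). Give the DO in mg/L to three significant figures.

DO ≈ 5.27 mg/L

Travel time t = x/v = 62.0 km / (0.689 m/s) = 62000 m / 0.689 m/s = 89990 s = 1.041 d.
k_1 L₀/(k_r−k_1) = 0.197×23.7/(1.28−0.197) = 4.669/1.083 = 4.311 mg/L.
e^(−k_1 t) = e^(−0.197×1.041) = 0.8145; e^(−k_r t) = e^(−1.28×1.041) = 0.2637.
D = 4.311 × (0.8145 − 0.2637) + 1.30 × 0.2637 = 2.375 + 0.3427 = 2.718 mg/L.
DO = C_s − D = 7.99 − 2.718 = 5.272 mg/L.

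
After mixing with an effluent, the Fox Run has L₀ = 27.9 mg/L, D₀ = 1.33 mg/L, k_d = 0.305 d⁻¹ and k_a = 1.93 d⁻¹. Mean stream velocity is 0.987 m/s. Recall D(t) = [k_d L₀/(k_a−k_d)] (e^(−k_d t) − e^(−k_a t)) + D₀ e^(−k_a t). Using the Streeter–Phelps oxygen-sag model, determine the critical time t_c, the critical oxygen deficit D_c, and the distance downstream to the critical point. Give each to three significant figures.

With k_a/k_d = 6.328 and 1 − D₀(k_a−k_d)/(k_d L₀) = 0.7460,
t_c = ln(6.328 × 0.7460) / (1.93 − 0.305) = ln(4.721) / 1.625 = 1.552/1.625 = 0.9551 d.
D_c = (k_d/k_a) L₀ e^(−k_d t_c) = (0.305/1.93) × 27.9 × e^(−0.305×0.9551) = 0.1580 × 27.9 × 0.7473 = 3.295 mg/L.
x_c = v t_c = 0.987 m/s × 0.9551 d × 86400 s/d = 81440 m ≈ 81.4 km.

t_c ≈ 0.955 d; D_c ≈ 3.29 mg/L; x_c ≈ 81.4 km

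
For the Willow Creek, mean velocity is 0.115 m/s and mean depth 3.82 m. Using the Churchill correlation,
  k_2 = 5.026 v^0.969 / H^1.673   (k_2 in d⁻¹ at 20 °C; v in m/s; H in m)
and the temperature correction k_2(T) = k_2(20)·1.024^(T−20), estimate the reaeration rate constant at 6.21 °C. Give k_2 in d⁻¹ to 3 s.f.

k_2 ≈ 0.0473 d⁻¹

k_2(20) = 5.026 × 0.115^0.969 / 3.82^1.673 = 5.026 × 0.1230 / 9.414 = 0.06565 d⁻¹.
k_2(6.21) = 0.06565 × 1.024^(6.21−20) = 0.06565 × 0.7210 = 0.04734 d⁻¹.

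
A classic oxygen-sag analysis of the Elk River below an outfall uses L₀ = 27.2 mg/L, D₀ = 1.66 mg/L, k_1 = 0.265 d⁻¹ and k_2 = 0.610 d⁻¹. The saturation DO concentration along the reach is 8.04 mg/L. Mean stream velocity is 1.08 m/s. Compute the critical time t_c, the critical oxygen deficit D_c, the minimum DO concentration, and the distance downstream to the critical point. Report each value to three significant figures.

t_c ≈ 2.18 d; D_c ≈ 6.64 mg/L; min DO ≈ 1.40 mg/L; x_c ≈ 203 km

t_c = [1/(k_2−k_1)] ln[(k_2/k_1)(1 − D₀(k_2−k_1)/(k_1 L₀))]
= [1/(0.610−0.265)] ln[(0.610/0.265)(1 − 1.66×0.3450/(0.265×27.2))]
= (1/0.3450) ln[2.302 × 0.9205] = 2.899 × ln(2.119) = 2.899 × 0.7509 = 2.177 d.
L(t_c) = L₀ e^(−k_1 t_c) = 27.2 × 0.5617 = 15.28 mg/L, and at the critical point k_2 D_c = k_1 L, so D_c = (0.265/0.610) × 15.28 = 6.637 mg/L.
Minimum DO = C_s − D_c = 8.04 − 6.637 = 1.403 mg/L.
x_c = v t_c = 1.08 m/s × 2.177 d × 86400 s/d = 203100 m ≈ 203 km.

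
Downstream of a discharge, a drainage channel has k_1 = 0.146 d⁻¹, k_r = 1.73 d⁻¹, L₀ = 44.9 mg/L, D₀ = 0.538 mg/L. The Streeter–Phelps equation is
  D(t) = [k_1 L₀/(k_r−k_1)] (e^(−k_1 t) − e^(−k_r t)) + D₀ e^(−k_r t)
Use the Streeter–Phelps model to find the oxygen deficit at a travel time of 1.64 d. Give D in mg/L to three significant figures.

k_1 L₀/(k_r−k_1) = 0.146×44.9/(1.73−0.146) = 6.555/1.584 = 4.139 mg/L.
e^(−k_1 t) = e^(−0.146×1.640) = 0.7871; e^(−k_r t) = e^(−1.73×1.640) = 0.05859.
D = 4.139 × (0.7871 − 0.05859) + 0.538 × 0.05859 = 3.015 + 0.03152 = 3.046 mg/L.

D ≈ 3.05 mg/L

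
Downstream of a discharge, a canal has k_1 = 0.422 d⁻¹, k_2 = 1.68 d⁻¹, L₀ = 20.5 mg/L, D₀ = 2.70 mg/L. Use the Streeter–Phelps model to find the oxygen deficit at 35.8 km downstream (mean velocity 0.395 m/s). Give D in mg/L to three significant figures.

D ≈ 3.70 mg/L

Travel time t = x/v = 35.8 km / (0.395 m/s) = 35800 m / 0.395 m/s = 90630 s = 1.049 d.
k_1 L₀/(k_2−k_1) = 0.422×20.5/(1.68−0.422) = 8.651/1.258 = 6.877 mg/L.
e^(−k_1 t) = e^(−0.422×1.049) = 0.6423; e^(−k_2 t) = e^(−1.68×1.049) = 0.1716.
D = 6.877 × (0.6423 − 0.1716) + 2.70 × 0.1716 = 3.237 + 0.4635 = 3.700 mg/L.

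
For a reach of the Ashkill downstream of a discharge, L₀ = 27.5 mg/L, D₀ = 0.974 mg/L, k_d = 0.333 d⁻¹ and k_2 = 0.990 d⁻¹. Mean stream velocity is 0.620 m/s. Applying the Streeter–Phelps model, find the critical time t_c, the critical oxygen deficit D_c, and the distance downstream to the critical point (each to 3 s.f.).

t_c ≈ 1.55 d; D_c ≈ 5.52 mg/L; x_c ≈ 82.9 km

At the critical point dD/dt = 0, so k_d L₀ e^(−k_d t) = k_2 D. Substituting D(t) from the Streeter–Phelps equation and solving for t gives
t_c = ln[(k_2/k_d)(1 − D₀(k_2−k_d)/(k_d L₀))] / (k_2−k_d).
Here k_2−k_d = 0.6570 d⁻¹ and 1 − D₀(k_2−k_d)/(k_d L₀) = 1 − 0.974×0.6570/(0.333×27.5) = 0.9301, so
t_c = ln(2.973 × 0.9301) / 0.6570 = 1.017 / 0.6570 = 1.548 d.
D_c = (k_d/k_2) L₀ e^(−k_d t_c) = (0.333/0.990) × 27.5 × e^(−0.333×1.548) = 0.3364 × 27.5 × 0.5972 = 5.524 mg/L.
x_c = v t_c = 0.620 m/s × 1.548 d × 86400 s/d = 82930 m ≈ 82.9 km.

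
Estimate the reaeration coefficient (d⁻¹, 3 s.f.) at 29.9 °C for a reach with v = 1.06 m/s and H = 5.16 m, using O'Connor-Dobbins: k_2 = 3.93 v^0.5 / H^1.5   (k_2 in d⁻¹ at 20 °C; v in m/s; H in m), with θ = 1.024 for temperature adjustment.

k_2(20) = 3.93 × 1.06^0.5 / 5.16^1.5 = 3.93 × 1.030 / 11.72 = 0.3452 d⁻¹.
k_2(29.9) = 0.3452 × 1.024^(29.9−20) = 0.3452 × 1.265 = 0.4366 d⁻¹.

k_2 ≈ 0.437 d⁻¹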